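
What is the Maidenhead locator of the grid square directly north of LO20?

LO21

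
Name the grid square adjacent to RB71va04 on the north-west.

Longitude extended square 0; −1 → -1, wraps to 9, carry into subsquare.
Longitude subsquare v = 21; −1 → 20 = u.
Latitude extended square 4; +1 → 5.

RB71ua95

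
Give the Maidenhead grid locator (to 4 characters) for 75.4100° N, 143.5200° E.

QQ15

Add 180° to longitude and 90° to latitude: 323.52, 165.41.
Field: 323.52/20 → 16 → Q, 165.41/10 → 16 → Q; chars QQ.
Square: 3.52/2 → 1, 5.41/1 → 5; chars 15.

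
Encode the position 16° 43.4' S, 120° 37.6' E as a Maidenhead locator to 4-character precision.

Shift to the Maidenhead origin (180°W, 90°S): lon 300.63, lat 73.28.
Field: lon ⌊300.63/20⌋ = 15 → P; lat ⌊73.28/10⌋ = 7 → H.
Square: lon ⌊0.63/2⌋ = 0; lat ⌊3.28/1⌋ = 3.

PH03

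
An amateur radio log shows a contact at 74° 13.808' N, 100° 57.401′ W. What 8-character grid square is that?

Add 180° to longitude and 90° to latitude: 79.04332, 164.23013.
Field: 79.04332/20 → 3 → D, 164.23013/10 → 16 → Q; chars DQ.
Square: 19.04332/2 → 9, 4.23013/1 → 4; chars 94.
Subsquare: 1.04332/0.0833333 → 12 → m, 0.23013/0.0416667 → 5 → f; chars mf.
Extended square: 0.04332/0.00833333 → 5, 0.02180/0.00416667 → 5; chars 55.

DQ94mf55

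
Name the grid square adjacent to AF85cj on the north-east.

Longitude subsquare c = 2; +1 → 3 = d.
Latitude subsquare j = 9; +1 → 10 = k.

AF85dk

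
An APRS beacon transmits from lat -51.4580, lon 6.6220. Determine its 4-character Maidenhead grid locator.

JD38

Offset from 180°W / 90°S: lon 186.62°, lat 38.54°.
Field: lon ⌊186.62/20⌋ = 9 → J; lat ⌊38.54/10⌋ = 3 → D.
Square: lon ⌊6.62/2⌋ = 3; lat ⌊8.54/1⌋ = 8.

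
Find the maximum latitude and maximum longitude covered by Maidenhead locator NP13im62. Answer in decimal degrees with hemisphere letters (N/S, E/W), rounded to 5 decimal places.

63.51250° N, 82.72500° E

Field N=13, P=15: +13·20° lon, +15·10° lat → SW at lon 80°, lat 60°.
Square 1, 3: +1·2° lon, +3·1° lat → SW at lon 82°, lat 63°.
Subsquare i=8, m=12: +8·0.0833333° lon, +12·0.0416667° lat → SW at lon 82.6667°, lat 63.5°.
Extended square 6, 2: +6·0.00833333° lon, +2·0.00416667° lat → SW at lon 82.7167°, lat 63.5083°.
Cell spans 0.00833333° lon × 0.00416667° lat. NE corner is SW corner plus one full cell.
latitude 63.51250° N, longitude 82.72500° E.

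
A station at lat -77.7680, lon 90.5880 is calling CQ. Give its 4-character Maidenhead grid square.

Shift to the Maidenhead origin (180°W, 90°S): lon 270.59, lat 12.23.
Field: 270.59/20 → 13 → N, 12.23/10 → 1 → B; chars NB.
Square: 10.59/2 → 5, 2.23/1 → 2; chars 52.

NB52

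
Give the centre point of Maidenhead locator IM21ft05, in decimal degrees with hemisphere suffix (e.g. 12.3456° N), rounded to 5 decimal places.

Field I=8, M=12: +8·20° lon, +12·10° lat → SW at lon -20°, lat 30°.
Square 2, 1: +2·2° lon, +1·1° lat → SW at lon -16°, lat 31°.
Subsquare f=5, t=19: +5·0.0833333° lon, +19·0.0416667° lat → SW at lon -15.5833°, lat 31.7917°.
Extended square 0, 5: +0·0.00833333° lon, +5·0.00416667° lat → SW at lon -15.5833°, lat 31.8125°.
Cell spans 0.00833333° lon × 0.00416667° lat. Centre is SW corner plus half of each.
latitude 31.81458° N, longitude 15.57917° W.

31.81458° N, 15.57917° W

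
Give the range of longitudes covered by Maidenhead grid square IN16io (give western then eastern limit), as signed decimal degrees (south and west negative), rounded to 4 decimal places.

-17.3333, -17.2500

Field I=8, N=13: +8·20° lon, +13·10° lat → SW at lon -20°, lat 40°.
Square 1, 6: +1·2° lon, +6·1° lat → SW at lon -18°, lat 46°.
Subsquare i=8, o=14: +8·0.0833333° lon, +14·0.0416667° lat → SW at lon -17.3333°, lat 46.5833°.
Cell spans 0.0833333° lon × 0.0416667° lat.
west -17.3333, east -17.2500.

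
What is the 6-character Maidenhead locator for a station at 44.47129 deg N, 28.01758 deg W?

Shift to the Maidenhead origin (180°W, 90°S): lon 151.9824, lat 134.4713.
Field (20°×10°, letters A–R): 151.9824/20 → 7 → H, 134.4713/10 → 13 → N; chars HN.
Square (2°×1°, digits 0–9): 11.9824/2 → 5, 4.4713/1 → 4; chars 54.
Subsquare (5′×2.5′, letters a–x): 1.9824/0.0833333 → 23 → x, 0.4713/0.0416667 → 11 → l; chars xl.

HN54xl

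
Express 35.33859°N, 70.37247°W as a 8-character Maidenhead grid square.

FM45ti51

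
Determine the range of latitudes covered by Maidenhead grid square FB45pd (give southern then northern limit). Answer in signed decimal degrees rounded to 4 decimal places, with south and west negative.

-74.8750, -74.8333

Field F=5, B=1: +5·20° lon, +1·10° lat → SW at lon -80°, lat -80°.
Square 4, 5: +4·2° lon, +5·1° lat → SW at lon -72°, lat -75°.
Subsquare p=15, d=3: +15·0.0833333° lon, +3·0.0416667° lat → SW at lon -70.75°, lat -74.875°.
Cell spans 0.0833333° lon × 0.0416667° lat.
south -74.8750, north -74.8333.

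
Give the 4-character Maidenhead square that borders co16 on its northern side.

CO17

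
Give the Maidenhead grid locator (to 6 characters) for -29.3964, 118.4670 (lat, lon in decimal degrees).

Add 180° to longitude and 90° to latitude: 298.4670, 60.6036.
Field: 298.4670/20 → 14 → O, 60.6036/10 → 6 → G; chars OG.
Square: 18.4670/2 → 9, 0.6036/1 → 0; chars 90.
Subsquare: 0.4670/0.0833333 → 5 → f, 0.6036/0.0416667 → 14 → o; chars fo.

OG90fo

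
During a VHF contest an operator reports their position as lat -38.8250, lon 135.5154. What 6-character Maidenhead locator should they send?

PF71se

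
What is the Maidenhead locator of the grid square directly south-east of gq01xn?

Longitude subsquare x = 23; +1 → 24, wraps to 0 = a, carry into square.
Longitude square 0; +1 → 1.
Latitude subsquare n = 13; −1 → 12 = m.

GQ11am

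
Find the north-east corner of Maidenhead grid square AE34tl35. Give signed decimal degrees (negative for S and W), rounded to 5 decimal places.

-45.51667, -172.38333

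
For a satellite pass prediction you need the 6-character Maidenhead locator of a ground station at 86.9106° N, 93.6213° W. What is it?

Shift to the Maidenhead origin (180°W, 90°S): lon 86.3787, lat 176.9106.
Field: 86.3787/20 → 4 → E, 176.9106/10 → 17 → R; chars ER.
Square: 6.3787/2 → 3, 6.9106/1 → 6; chars 36.
Subsquare: 0.3787/0.0833333 → 4 → e, 0.9106/0.0416667 → 21 → v; chars ev.

ER36ev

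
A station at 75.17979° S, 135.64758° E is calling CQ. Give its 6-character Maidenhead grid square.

Add 180° to longitude and 90° to latitude: 315.6476, 14.8202.
Field: 315.6476/20 → 15 → P, 14.8202/10 → 1 → B; chars PB.
Square: 15.6476/2 → 7, 4.8202/1 → 4; chars 74.
Subsquare: 1.6476/0.0833333 → 19 → t, 0.8202/0.0416667 → 19 → t; chars tt.

PB74tt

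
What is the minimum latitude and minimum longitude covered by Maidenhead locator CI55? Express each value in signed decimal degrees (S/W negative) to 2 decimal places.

Field C=2, I=8: +2·20° lon, +8·10° lat → SW at lon -140°, lat -10°.
Square 5, 5: +5·2° lon, +5·1° lat → SW at lon -130°, lat -5°.
latitude -5.00, longitude -130.00.

-5.00, -130.00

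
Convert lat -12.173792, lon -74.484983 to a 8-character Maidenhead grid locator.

FH27st18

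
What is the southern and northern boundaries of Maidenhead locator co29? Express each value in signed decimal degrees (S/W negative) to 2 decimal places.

59.00, 60.00

Field C=2, O=14: +2·20° lon, +14·10° lat → SW at lon -140°, lat 50°.
Square 2, 9: +2·2° lon, +9·1° lat → SW at lon -136°, lat 59°.
Cell spans 2° lon × 1° lat.
south 59.00, north 60.00.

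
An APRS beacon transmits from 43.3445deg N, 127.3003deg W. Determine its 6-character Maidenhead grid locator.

CN63ii

Add 180° to longitude and 90° to latitude: 52.6997, 133.3445.
Field (20°×10°, letters A–R): lon ⌊52.6997/20⌋ = 2 → C; lat ⌊133.3445/10⌋ = 13 → N.
Square (2°×1°, digits 0–9): lon ⌊12.6997/2⌋ = 6; lat ⌊3.3445/1⌋ = 3.
Subsquare (5′×2.5′, letters a–x): lon ⌊0.6997/0.0833333⌋ = 8 → i; lat ⌊0.3445/0.0416667⌋ = 8 → i.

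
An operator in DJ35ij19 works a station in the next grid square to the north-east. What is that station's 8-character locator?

DJ35ik20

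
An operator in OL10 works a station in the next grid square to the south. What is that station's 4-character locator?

OK19

Latitude square 0; −1 → -1, wraps to 9, carry into field.
Latitude field L = 11; −1 → 10 = K.
The longitude characters are unchanged.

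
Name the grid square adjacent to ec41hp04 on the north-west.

EC41gp95

Longitude extended square 0; −1 → -1, wraps to 9, carry into subsquare.
Longitude subsquare h = 7; −1 → 6 = g.
Latitude extended square 4; +1 → 5.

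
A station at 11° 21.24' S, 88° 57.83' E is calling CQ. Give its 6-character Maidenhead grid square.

Offset from 180°W / 90°S: lon 268.9638°, lat 78.6460°.
Field: lon ⌊268.9638/20⌋ = 13 → N; lat ⌊78.6460/10⌋ = 7 → H.
Square: lon ⌊8.9638/2⌋ = 4; lat ⌊8.6460/1⌋ = 8.
Subsquare: lon ⌊0.9638/0.0833333⌋ = 11 → l; lat ⌊0.6460/0.0416667⌋ = 15 → p.

NH48lp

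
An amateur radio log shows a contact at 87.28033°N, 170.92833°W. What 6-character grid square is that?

AR47mg

Add 180° to longitude and 90° to latitude: 9.0717, 177.2803.
Field: 9.0717/20 → 0 → A, 177.2803/10 → 17 → R; chars AR.
Square: 9.0717/2 → 4, 7.2803/1 → 7; chars 47.
Subsquare: 1.0717/0.0833333 → 12 → m, 0.2803/0.0416667 → 6 → g; chars mg.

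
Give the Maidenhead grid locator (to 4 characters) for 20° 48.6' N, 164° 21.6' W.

AL70

Shift to the Maidenhead origin (180°W, 90°S): lon 15.64, lat 110.81.
Field (20°×10°, letters A–R): lon ⌊15.64/20⌋ = 0 → A; lat ⌊110.81/10⌋ = 11 → L.
Square (2°×1°, digits 0–9): lon ⌊15.64/2⌋ = 7; lat ⌊0.81/1⌋ = 0.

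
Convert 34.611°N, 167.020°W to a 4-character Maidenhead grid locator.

Shift to the Maidenhead origin (180°W, 90°S): lon 12.98, lat 124.61.
Field: 12.98/20 → 0 → A, 124.61/10 → 12 → M; chars AM.
Square: 12.98/2 → 6, 4.61/1 → 4; chars 64.

AM64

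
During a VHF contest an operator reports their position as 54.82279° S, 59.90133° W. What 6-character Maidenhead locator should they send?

Shift to the Maidenhead origin (180°W, 90°S): lon 120.0987, lat 35.1772.
Field: 120.0987/20 → 6 → G, 35.1772/10 → 3 → D; chars GD.
Square: 0.0987/2 → 0, 5.1772/1 → 5; chars 05.
Subsquare: 0.0987/0.0833333 → 1 → b, 0.1772/0.0416667 → 4 → e; chars be.

GD05be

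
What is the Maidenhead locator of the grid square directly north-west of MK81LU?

Longitude subsquare l = 11; −1 → 10 = k.
Latitude subsquare u = 20; +1 → 21 = v.

MK81kv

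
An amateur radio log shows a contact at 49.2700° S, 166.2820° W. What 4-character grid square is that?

AE60

Offset from 180°W / 90°S: lon 13.72°, lat 40.73°.
Field: 13.72/20 → 0 → A, 40.73/10 → 4 → E; chars AE.
Square: 13.72/2 → 6, 0.73/1 → 0; chars 60.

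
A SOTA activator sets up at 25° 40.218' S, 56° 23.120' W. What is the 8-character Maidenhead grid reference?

GG14th39

Add 180° to longitude and 90° to latitude: 123.61467, 64.32970.
Field (20°×10°, letters A–R): 123.61467/20 → 6 → G, 64.32970/10 → 6 → G; chars GG.
Square (2°×1°, digits 0–9): 3.61467/2 → 1, 4.32970/1 → 4; chars 14.
Subsquare (5′×2.5′, letters a–x): 1.61467/0.0833333 → 19 → t, 0.32970/0.0416667 → 7 → h; chars th.
Extended square (30″×15″, digits 0–9): 0.03133/0.00833333 → 3, 0.03803/0.00416667 → 9; chars 39.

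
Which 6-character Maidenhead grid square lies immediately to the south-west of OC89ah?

OC79xg

Longitude subsquare a = 0; −1 → -1, wraps to 23 = x, carry into square.
Longitude square 8; −1 → 7.
Latitude subsquare h = 7; −1 → 6 = g.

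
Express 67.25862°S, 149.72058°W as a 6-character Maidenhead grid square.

Shift to the Maidenhead origin (180°W, 90°S): lon 30.2794, lat 22.7414.
Field: lon ⌊30.2794/20⌋ = 1 → B; lat ⌊22.7414/10⌋ = 2 → C.
Square: lon ⌊10.2794/2⌋ = 5; lat ⌊2.7414/1⌋ = 2.
Subsquare: lon ⌊0.2794/0.0833333⌋ = 3 → d; lat ⌊0.7414/0.0416667⌋ = 17 → r.

BC52dr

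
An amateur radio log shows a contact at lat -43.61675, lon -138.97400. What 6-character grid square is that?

CE06mj

Add 180° to longitude and 90° to latitude: 41.0260, 46.3832.
Field: lon ⌊41.0260/20⌋ = 2 → C; lat ⌊46.3832/10⌋ = 4 → E.
Square: lon ⌊1.0260/2⌋ = 0; lat ⌊6.3832/1⌋ = 6.
Subsquare: lon ⌊1.0260/0.0833333⌋ = 12 → m; lat ⌊0.3832/0.0416667⌋ = 9 → j.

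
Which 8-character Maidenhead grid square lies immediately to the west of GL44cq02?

GL44bq92

Longitude extended square 0; −1 → -1, wraps to 9, carry into subsquare.
Longitude subsquare c = 2; −1 → 1 = b.
The latitude characters are unchanged.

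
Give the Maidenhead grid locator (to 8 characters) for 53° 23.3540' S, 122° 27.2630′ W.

CD86so56

Add 180° to longitude and 90° to latitude: 57.54562, 36.61077.
Field: lon ⌊57.54562/20⌋ = 2 → C; lat ⌊36.61077/10⌋ = 3 → D.
Square: lon ⌊17.54562/2⌋ = 8; lat ⌊6.61077/1⌋ = 6.
Subsquare: lon ⌊1.54562/0.0833333⌋ = 18 → s; lat ⌊0.61077/0.0416667⌋ = 14 → o.
Extended square: lon ⌊0.04562/0.00833333⌋ = 5; lat ⌊0.02743/0.00416667⌋ = 6.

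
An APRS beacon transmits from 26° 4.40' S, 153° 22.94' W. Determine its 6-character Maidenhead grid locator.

BG33hw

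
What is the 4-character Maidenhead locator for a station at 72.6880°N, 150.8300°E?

QQ52

Add 180° to longitude and 90° to latitude: 330.83, 162.69.
Field: 330.83/20 → 16 → Q, 162.69/10 → 16 → Q; chars QQ.
Square: 10.83/2 → 5, 2.69/1 → 2; chars 52.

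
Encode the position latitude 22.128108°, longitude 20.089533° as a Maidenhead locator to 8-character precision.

Offset from 180°W / 90°S: lon 200.08953°, lat 112.12811°.
Field (20°×10°, letters A–R): 200.08953/20 → 10 → K, 112.12811/10 → 11 → L; chars KL.
Square (2°×1°, digits 0–9): 0.08953/2 → 0, 2.12811/1 → 2; chars 02.
Subsquare (5′×2.5′, letters a–x): 0.08953/0.0833333 → 1 → b, 0.12811/0.0416667 → 3 → d; chars bd.
Extended square (30″×15″, digits 0–9): 0.00620/0.00833333 → 0, 0.00311/0.00416667 → 0; chars 00.

KL02bd00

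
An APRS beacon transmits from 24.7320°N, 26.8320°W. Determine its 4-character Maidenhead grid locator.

HL64

Offset from 180°W / 90°S: lon 153.17°, lat 114.73°.
Field: lon ⌊153.17/20⌋ = 7 → H; lat ⌊114.73/10⌋ = 11 → L.
Square: lon ⌊13.17/2⌋ = 6; lat ⌊4.73/1⌋ = 4.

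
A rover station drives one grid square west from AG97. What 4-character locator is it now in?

AG87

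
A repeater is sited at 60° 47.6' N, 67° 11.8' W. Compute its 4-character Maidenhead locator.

FP60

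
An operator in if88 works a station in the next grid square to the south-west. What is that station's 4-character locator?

IF77

Longitude square 8; −1 → 7.
Latitude square 8; −1 → 7.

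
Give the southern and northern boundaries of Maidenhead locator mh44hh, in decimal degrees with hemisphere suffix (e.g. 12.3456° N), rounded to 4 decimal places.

15.7083° S, 15.6667° S

Field M=12, H=7: +12·20° lon, +7·10° lat → SW at lon 60°, lat -20°.
Square 4, 4: +4·2° lon, +4·1° lat → SW at lon 68°, lat -16°.
Subsquare h=7, h=7: +7·0.0833333° lon, +7·0.0416667° lat → SW at lon 68.5833°, lat -15.7083°.
Cell spans 0.0833333° lon × 0.0416667° lat.
south 15.7083° S, north 15.6667° S.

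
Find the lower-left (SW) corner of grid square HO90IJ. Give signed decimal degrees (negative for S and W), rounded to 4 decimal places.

50.3750, -21.3333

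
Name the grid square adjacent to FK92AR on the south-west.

FK82xq

Longitude subsquare a = 0; −1 → -1, wraps to 23 = x, carry into square.
Longitude square 9; −1 → 8.
Latitude subsquare r = 17; −1 → 16 = q.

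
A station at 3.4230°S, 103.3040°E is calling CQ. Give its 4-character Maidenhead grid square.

Shift to the Maidenhead origin (180°W, 90°S): lon 283.30, lat 86.58.
Field: 283.30/20 → 14 → O, 86.58/10 → 8 → I; chars OI.
Square: 3.30/2 → 1, 6.58/1 → 6; chars 16.

OI16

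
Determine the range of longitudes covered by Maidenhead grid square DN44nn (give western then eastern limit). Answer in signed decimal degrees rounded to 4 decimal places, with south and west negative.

-110.9167, -110.8333

Field D=3, N=13: +3·20° lon, +13·10° lat → SW at lon -120°, lat 40°.
Square 4, 4: +4·2° lon, +4·1° lat → SW at lon -112°, lat 44°.
Subsquare n=13, n=13: +13·0.0833333° lon, +13·0.0416667° lat → SW at lon -110.917°, lat 44.5417°.
Cell spans 0.0833333° lon × 0.0416667° lat.
west -110.9167, east -110.8333.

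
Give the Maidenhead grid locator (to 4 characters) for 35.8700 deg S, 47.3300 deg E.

Offset from 180°W / 90°S: lon 227.33°, lat 54.13°.
Field: 227.33/20 → 11 → L, 54.13/10 → 5 → F; chars LF.
Square: 7.33/2 → 3, 4.13/1 → 4; chars 34.

LF34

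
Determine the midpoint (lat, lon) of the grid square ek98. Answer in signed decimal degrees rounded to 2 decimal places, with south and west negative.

18.50, -81.00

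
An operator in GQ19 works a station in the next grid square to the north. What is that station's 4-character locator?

Latitude square 9; +1 → 10, wraps to 0, carry into field.
Latitude field Q = 16; +1 → 17 = R.
The longitude characters are unchanged.

GR10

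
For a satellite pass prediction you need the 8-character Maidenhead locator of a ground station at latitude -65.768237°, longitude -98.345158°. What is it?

Shift to the Maidenhead origin (180°W, 90°S): lon 81.65484, lat 24.23176.
Field (20°×10°, letters A–R): lon ⌊81.65484/20⌋ = 4 → E; lat ⌊24.23176/10⌋ = 2 → C.
Square (2°×1°, digits 0–9): lon ⌊1.65484/2⌋ = 0; lat ⌊4.23176/1⌋ = 4.
Subsquare (5′×2.5′, letters a–x): lon ⌊1.65484/0.0833333⌋ = 19 → t; lat ⌊0.23176/0.0416667⌋ = 5 → f.
Extended square (30″×15″, digits 0–9): lon ⌊0.07151/0.00833333⌋ = 8; lat ⌊0.02343/0.00416667⌋ = 5.

EC04tf85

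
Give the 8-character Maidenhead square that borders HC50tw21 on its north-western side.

HC50tw12

Longitude extended square 2; −1 → 1.
Latitude extended square 1; +1 → 2.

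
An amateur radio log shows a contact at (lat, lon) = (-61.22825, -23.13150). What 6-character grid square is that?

HC88ks

Shift to the Maidenhead origin (180°W, 90°S): lon 156.8685, lat 28.7717.
Field: lon ⌊156.8685/20⌋ = 7 → H; lat ⌊28.7717/10⌋ = 2 → C.
Square: lon ⌊16.8685/2⌋ = 8; lat ⌊8.7717/1⌋ = 8.
Subsquare: lon ⌊0.8685/0.0833333⌋ = 10 → k; lat ⌊0.7717/0.0416667⌋ = 18 → s.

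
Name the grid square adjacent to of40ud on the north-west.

Longitude subsquare u = 20; −1 → 19 = t.
Latitude subsquare d = 3; +1 → 4 = e.

OF40te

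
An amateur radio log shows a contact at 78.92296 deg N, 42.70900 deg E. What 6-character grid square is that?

LQ18iw

Add 180° to longitude and 90° to latitude: 222.7090, 168.9230.
Field: lon ⌊222.7090/20⌋ = 11 → L; lat ⌊168.9230/10⌋ = 16 → Q.
Square: lon ⌊2.7090/2⌋ = 1; lat ⌊8.9230/1⌋ = 8.
Subsquare: lon ⌊0.7090/0.0833333⌋ = 8 → i; lat ⌊0.9230/0.0416667⌋ = 22 → w.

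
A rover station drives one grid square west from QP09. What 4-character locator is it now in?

Longitude square 0; −1 → -1, wraps to 9, carry into field.
Longitude field Q = 16; −1 → 15 = P.
The latitude characters are unchanged.

PP99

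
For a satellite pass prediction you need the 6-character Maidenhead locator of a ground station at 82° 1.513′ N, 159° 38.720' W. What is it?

Offset from 180°W / 90°S: lon 20.3547°, lat 172.0252°.
Field: 20.3547/20 → 1 → B, 172.0252/10 → 17 → R; chars BR.
Square: 0.3547/2 → 0, 2.0252/1 → 2; chars 02.
Subsquare: 0.3547/0.0833333 → 4 → e, 0.0252/0.0416667 → 0 → a; chars ea.

BR02ea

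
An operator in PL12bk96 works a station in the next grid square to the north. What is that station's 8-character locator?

Latitude extended square 6; +1 → 7.
The longitude characters are unchanged.

PL12bk97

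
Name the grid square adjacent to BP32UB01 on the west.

BP32tb91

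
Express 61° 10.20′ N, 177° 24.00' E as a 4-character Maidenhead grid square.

RP81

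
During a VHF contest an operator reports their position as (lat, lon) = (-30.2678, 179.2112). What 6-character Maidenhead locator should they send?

RF99or

Add 180° to longitude and 90° to latitude: 359.2112, 59.7322.
Field (20°×10°, letters A–R): 359.2112/20 → 17 → R, 59.7322/10 → 5 → F; chars RF.
Square (2°×1°, digits 0–9): 19.2112/2 → 9, 9.7322/1 → 9; chars 99.
Subsquare (5′×2.5′, letters a–x): 1.2112/0.0833333 → 14 → o, 0.7322/0.0416667 → 17 → r; chars or.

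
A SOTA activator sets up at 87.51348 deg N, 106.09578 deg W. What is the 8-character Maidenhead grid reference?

DR67wm83

Add 180° to longitude and 90° to latitude: 73.90422, 177.51348.
Field: 73.90422/20 → 3 → D, 177.51348/10 → 17 → R; chars DR.
Square: 13.90422/2 → 6, 7.51348/1 → 7; chars 67.
Subsquare: 1.90422/0.0833333 → 22 → w, 0.51348/0.0416667 → 12 → m; chars wm.
Extended square: 0.07089/0.00833333 → 8, 0.01348/0.00416667 → 3; chars 83.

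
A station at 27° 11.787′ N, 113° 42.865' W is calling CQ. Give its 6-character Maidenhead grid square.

Add 180° to longitude and 90° to latitude: 66.2856, 117.1964.
Field (20°×10°, letters A–R): 66.2856/20 → 3 → D, 117.1964/10 → 11 → L; chars DL.
Square (2°×1°, digits 0–9): 6.2856/2 → 3, 7.1964/1 → 7; chars 37.
Subsquare (5′×2.5′, letters a–x): 0.2856/0.0833333 → 3 → d, 0.1964/0.0416667 → 4 → e; chars de.

DL37de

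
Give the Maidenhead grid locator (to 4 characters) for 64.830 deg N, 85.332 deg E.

NP24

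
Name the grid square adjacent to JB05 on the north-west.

IB96

Longitude square 0; −1 → -1, wraps to 9, carry into field.
Longitude field J = 9; −1 → 8 = I.
Latitude square 5; +1 → 6.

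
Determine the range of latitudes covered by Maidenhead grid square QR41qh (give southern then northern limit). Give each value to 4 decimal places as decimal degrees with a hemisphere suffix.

81.2917° N, 81.3333° N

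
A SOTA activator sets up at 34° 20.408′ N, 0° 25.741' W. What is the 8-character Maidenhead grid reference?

IM94si81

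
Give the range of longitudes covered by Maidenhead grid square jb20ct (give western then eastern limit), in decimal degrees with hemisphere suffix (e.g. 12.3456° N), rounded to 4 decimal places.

4.1667° E, 4.2500° E

Field J=9, B=1: +9·20° lon, +1·10° lat → SW at lon 0°, lat -80°.
Square 2, 0: +2·2° lon, +0·1° lat → SW at lon 4°, lat -80°.
Subsquare c=2, t=19: +2·0.0833333° lon, +19·0.0416667° lat → SW at lon 4.16667°, lat -79.2083°.
Cell spans 0.0833333° lon × 0.0416667° lat.
west 4.1667° E, east 4.2500° E.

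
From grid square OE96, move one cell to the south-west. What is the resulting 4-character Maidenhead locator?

OE85

Longitude square 9; −1 → 8.
Latitude square 6; −1 → 5.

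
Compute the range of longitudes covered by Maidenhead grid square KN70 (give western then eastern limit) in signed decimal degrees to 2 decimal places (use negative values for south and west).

34.00, 36.00

Field K=10, N=13: +10·20° lon, +13·10° lat → SW at lon 20°, lat 40°.
Square 7, 0: +7·2° lon, +0·1° lat → SW at lon 34°, lat 40°.
Cell spans 2° lon × 1° lat.
west 34.00, east 36.00.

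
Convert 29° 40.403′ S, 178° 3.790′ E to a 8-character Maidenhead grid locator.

Offset from 180°W / 90°S: lon 358.06317°, lat 60.32662°.
Field (20°×10°, letters A–R): lon ⌊358.06317/20⌋ = 17 → R; lat ⌊60.32662/10⌋ = 6 → G.
Square (2°×1°, digits 0–9): lon ⌊18.06317/2⌋ = 9; lat ⌊0.32662/1⌋ = 0.
Subsquare (5′×2.5′, letters a–x): lon ⌊0.06317/0.0833333⌋ = 0 → a; lat ⌊0.32662/0.0416667⌋ = 7 → h.
Extended square (30″×15″, digits 0–9): lon ⌊0.06317/0.00833333⌋ = 7; lat ⌊0.03495/0.00416667⌋ = 8.

RG90ah78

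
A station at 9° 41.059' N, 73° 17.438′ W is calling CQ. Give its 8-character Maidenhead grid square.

FJ39iq54

Add 180° to longitude and 90° to latitude: 106.70937, 99.68432.
Field: 106.70937/20 → 5 → F, 99.68432/10 → 9 → J; chars FJ.
Square: 6.70937/2 → 3, 9.68432/1 → 9; chars 39.
Subsquare: 0.70937/0.0833333 → 8 → i, 0.68432/0.0416667 → 16 → q; chars iq.
Extended square: 0.04270/0.00833333 → 5, 0.01765/0.00416667 → 4; chars 54.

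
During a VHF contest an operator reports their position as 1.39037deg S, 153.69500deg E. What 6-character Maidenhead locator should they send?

Add 180° to longitude and 90° to latitude: 333.6950, 88.6096.
Field (20°×10°, letters A–R): lon ⌊333.6950/20⌋ = 16 → Q; lat ⌊88.6096/10⌋ = 8 → I.
Square (2°×1°, digits 0–9): lon ⌊13.6950/2⌋ = 6; lat ⌊8.6096/1⌋ = 8.
Subsquare (5′×2.5′, letters a–x): lon ⌊1.6950/0.0833333⌋ = 20 → u; lat ⌊0.6096/0.0416667⌋ = 14 → o.

QI68uo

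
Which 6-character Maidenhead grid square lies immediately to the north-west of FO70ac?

FO60xd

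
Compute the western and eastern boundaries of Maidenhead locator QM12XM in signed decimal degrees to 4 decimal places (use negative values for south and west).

143.9167, 144.0000

Field Q=16, M=12: +16·20° lon, +12·10° lat → SW at lon 140°, lat 30°.
Square 1, 2: +1·2° lon, +2·1° lat → SW at lon 142°, lat 32°.
Subsquare x=23, m=12: +23·0.0833333° lon, +12·0.0416667° lat → SW at lon 143.917°, lat 32.5°.
Cell spans 0.0833333° lon × 0.0416667° lat.
west 143.9167, east 144.0000.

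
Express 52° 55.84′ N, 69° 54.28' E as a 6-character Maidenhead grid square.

MO42ww

Shift to the Maidenhead origin (180°W, 90°S): lon 249.9047, lat 142.9307.
Field (20°×10°, letters A–R): 249.9047/20 → 12 → M, 142.9307/10 → 14 → O; chars MO.
Square (2°×1°, digits 0–9): 9.9047/2 → 4, 2.9307/1 → 2; chars 42.
Subsquare (5′×2.5′, letters a–x): 1.9047/0.0833333 → 22 → w, 0.9307/0.0416667 → 22 → w; chars ww.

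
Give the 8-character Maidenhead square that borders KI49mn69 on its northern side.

KI49mo60

Latitude extended square 9; +1 → 10, wraps to 0, carry into subsquare.
Latitude subsquare n = 13; +1 → 14 = o.
The longitude characters are unchanged.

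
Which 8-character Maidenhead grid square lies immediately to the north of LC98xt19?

Latitude extended square 9; +1 → 10, wraps to 0, carry into subsquare.
Latitude subsquare t = 19; +1 → 20 = u.
The longitude characters are unchanged.

LC98xu10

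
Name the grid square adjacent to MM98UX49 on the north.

Latitude extended square 9; +1 → 10, wraps to 0, carry into subsquare.
Latitude subsquare x = 23; +1 → 24, wraps to 0 = a, carry into square.
Latitude square 8; +1 → 9.
The longitude characters are unchanged.

MM99ua40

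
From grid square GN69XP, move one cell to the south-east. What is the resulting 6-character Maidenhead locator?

GN79ao

Longitude subsquare x = 23; +1 → 24, wraps to 0 = a, carry into square.
Longitude square 6; +1 → 7.
Latitude subsquare p = 15; −1 → 14 = o.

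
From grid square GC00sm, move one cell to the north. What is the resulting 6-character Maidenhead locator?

GC00sn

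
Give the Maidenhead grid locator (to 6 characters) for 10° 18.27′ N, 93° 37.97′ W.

Shift to the Maidenhead origin (180°W, 90°S): lon 86.3672, lat 100.3045.
Field: lon ⌊86.3672/20⌋ = 4 → E; lat ⌊100.3045/10⌋ = 10 → K.
Square: lon ⌊6.3672/2⌋ = 3; lat ⌊0.3045/1⌋ = 0.
Subsquare: lon ⌊0.3672/0.0833333⌋ = 4 → e; lat ⌊0.3045/0.0416667⌋ = 7 → h.

EK30eh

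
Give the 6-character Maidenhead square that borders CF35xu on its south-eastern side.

CF45at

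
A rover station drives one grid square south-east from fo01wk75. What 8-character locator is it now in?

FO01wk84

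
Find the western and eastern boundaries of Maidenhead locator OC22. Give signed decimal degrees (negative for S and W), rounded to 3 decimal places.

Field O=14, C=2: +14·20° lon, +2·10° lat → SW at lon 100°, lat -70°.
Square 2, 2: +2·2° lon, +2·1° lat → SW at lon 104°, lat -68°.
Cell spans 2° lon × 1° lat.
west 104.000, east 106.000.

104.000, 106.000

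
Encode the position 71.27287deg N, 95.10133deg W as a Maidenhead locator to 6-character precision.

Add 180° to longitude and 90° to latitude: 84.8987, 161.2729.
Field: 84.8987/20 → 4 → E, 161.2729/10 → 16 → Q; chars EQ.
Square: 4.8987/2 → 2, 1.2729/1 → 1; chars 21.
Subsquare: 0.8987/0.0833333 → 10 → k, 0.2729/0.0416667 → 6 → g; chars kg.

EQ21kg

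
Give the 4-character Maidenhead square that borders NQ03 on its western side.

Longitude square 0; −1 → -1, wraps to 9, carry into field.
Longitude field N = 13; −1 → 12 = M.
The latitude characters are unchanged.

MQ93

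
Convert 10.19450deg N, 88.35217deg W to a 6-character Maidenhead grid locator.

EK50te

Offset from 180°W / 90°S: lon 91.6478°, lat 100.1945°.
Field: 91.6478/20 → 4 → E, 100.1945/10 → 10 → K; chars EK.
Square: 11.6478/2 → 5, 0.1945/1 → 0; chars 50.
Subsquare: 1.6478/0.0833333 → 19 → t, 0.1945/0.0416667 → 4 → e; chars te.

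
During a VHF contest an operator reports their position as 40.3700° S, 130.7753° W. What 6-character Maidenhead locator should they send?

Shift to the Maidenhead origin (180°W, 90°S): lon 49.2247, lat 49.6300.
Field: 49.2247/20 → 2 → C, 49.6300/10 → 4 → E; chars CE.
Square: 9.2247/2 → 4, 9.6300/1 → 9; chars 49.
Subsquare: 1.2247/0.0833333 → 14 → o, 0.6300/0.0416667 → 15 → p; chars op.

CE49op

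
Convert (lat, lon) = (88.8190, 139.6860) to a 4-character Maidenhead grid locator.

PR98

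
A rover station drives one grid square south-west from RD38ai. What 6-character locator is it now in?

Longitude subsquare a = 0; −1 → -1, wraps to 23 = x, carry into square.
Longitude square 3; −1 → 2.
Latitude subsquare i = 8; −1 → 7 = h.

RD28xh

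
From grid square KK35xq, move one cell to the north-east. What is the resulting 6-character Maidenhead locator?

Longitude subsquare x = 23; +1 → 24, wraps to 0 = a, carry into square.
Longitude square 3; +1 → 4.
Latitude subsquare q = 16; +1 → 17 = r.

KK45ar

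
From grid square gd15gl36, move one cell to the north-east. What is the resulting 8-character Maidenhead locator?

GD15gl47

Longitude extended square 3; +1 → 4.
Latitude extended square 6; +1 → 7.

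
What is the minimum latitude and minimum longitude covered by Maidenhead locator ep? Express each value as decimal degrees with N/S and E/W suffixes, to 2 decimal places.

60.00° N, 100.00° W

Field E=4, P=15: +4·20° lon, +15·10° lat → SW at lon -100°, lat 60°.
latitude 60.00° N, longitude 100.00° W.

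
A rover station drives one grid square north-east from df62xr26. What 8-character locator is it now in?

Longitude extended square 2; +1 → 3.
Latitude extended square 6; +1 → 7.

DF62xr37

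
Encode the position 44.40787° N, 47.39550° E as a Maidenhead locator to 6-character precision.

LN34qj

Offset from 180°W / 90°S: lon 227.3955°, lat 134.4079°.
Field: 227.3955/20 → 11 → L, 134.4079/10 → 13 → N; chars LN.
Square: 7.3955/2 → 3, 4.4079/1 → 4; chars 34.
Subsquare: 1.3955/0.0833333 → 16 → q, 0.4079/0.0416667 → 9 → j; chars qj.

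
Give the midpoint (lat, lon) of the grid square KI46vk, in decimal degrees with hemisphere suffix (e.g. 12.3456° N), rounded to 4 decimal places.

3.5625° S, 29.7917° E

Field K=10, I=8: +10·20° lon, +8·10° lat → SW at lon 20°, lat -10°.
Square 4, 6: +4·2° lon, +6·1° lat → SW at lon 28°, lat -4°.
Subsquare v=21, k=10: +21·0.0833333° lon, +10·0.0416667° lat → SW at lon 29.75°, lat -3.58333°.
Cell spans 0.0833333° lon × 0.0416667° lat. Centre is SW corner plus half of each.
latitude 3.5625° S, longitude 29.7917° E.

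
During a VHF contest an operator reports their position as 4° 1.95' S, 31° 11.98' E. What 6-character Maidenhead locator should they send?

KI55ox

Add 180° to longitude and 90° to latitude: 211.1997, 85.9675.
Field (20°×10°, letters A–R): lon ⌊211.1997/20⌋ = 10 → K; lat ⌊85.9675/10⌋ = 8 → I.
Square (2°×1°, digits 0–9): lon ⌊11.1997/2⌋ = 5; lat ⌊5.9675/1⌋ = 5.
Subsquare (5′×2.5′, letters a–x): lon ⌊1.1997/0.0833333⌋ = 14 → o; lat ⌊0.9675/0.0416667⌋ = 23 → x.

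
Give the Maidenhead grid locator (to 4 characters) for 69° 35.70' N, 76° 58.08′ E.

MP89

Offset from 180°W / 90°S: lon 256.97°, lat 159.59°.
Field: 256.97/20 → 12 → M, 159.59/10 → 15 → P; chars MP.
Square: 16.97/2 → 8, 9.59/1 → 9; chars 89.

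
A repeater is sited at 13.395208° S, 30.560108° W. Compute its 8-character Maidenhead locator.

Add 180° to longitude and 90° to latitude: 149.43989, 76.60479.
Field: 149.43989/20 → 7 → H, 76.60479/10 → 7 → H; chars HH.
Square: 9.43989/2 → 4, 6.60479/1 → 6; chars 46.
Subsquare: 1.43989/0.0833333 → 17 → r, 0.60479/0.0416667 → 14 → o; chars ro.
Extended square: 0.02323/0.00833333 → 2, 0.02146/0.00416667 → 5; chars 25.

HH46ro25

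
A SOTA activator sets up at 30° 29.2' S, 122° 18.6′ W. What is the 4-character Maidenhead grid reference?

CF89

Offset from 180°W / 90°S: lon 57.69°, lat 59.51°.
Field: 57.69/20 → 2 → C, 59.51/10 → 5 → F; chars CF.
Square: 17.69/2 → 8, 9.51/1 → 9; chars 89.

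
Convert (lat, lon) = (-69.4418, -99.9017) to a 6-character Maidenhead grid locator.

Shift to the Maidenhead origin (180°W, 90°S): lon 80.0983, lat 20.5582.
Field: 80.0983/20 → 4 → E, 20.5582/10 → 2 → C; chars EC.
Square: 0.0983/2 → 0, 0.5582/1 → 0; chars 00.
Subsquare: 0.0983/0.0833333 → 1 → b, 0.5582/0.0416667 → 13 → n; chars bn.

EC00bn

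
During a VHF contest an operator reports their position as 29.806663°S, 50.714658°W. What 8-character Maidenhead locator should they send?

GG40pe46

Offset from 180°W / 90°S: lon 129.28534°, lat 60.19334°.
Field: 129.28534/20 → 6 → G, 60.19334/10 → 6 → G; chars GG.
Square: 9.28534/2 → 4, 0.19334/1 → 0; chars 40.
Subsquare: 1.28534/0.0833333 → 15 → p, 0.19334/0.0416667 → 4 → e; chars pe.
Extended square: 0.03534/0.00833333 → 4, 0.02667/0.00416667 → 6; chars 46.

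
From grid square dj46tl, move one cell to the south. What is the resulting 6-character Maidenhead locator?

Latitude subsquare l = 11; −1 → 10 = k.
The longitude characters are unchanged.

DJ46tk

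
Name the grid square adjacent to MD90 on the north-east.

ND01

Longitude square 9; +1 → 10, wraps to 0, carry into field.
Longitude field M = 12; +1 → 13 = N.
Latitude square 0; +1 → 1.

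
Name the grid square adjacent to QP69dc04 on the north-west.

QP69cc95

Longitude extended square 0; −1 → -1, wraps to 9, carry into subsquare.
Longitude subsquare d = 3; −1 → 2 = c.
Latitude extended square 4; +1 → 5.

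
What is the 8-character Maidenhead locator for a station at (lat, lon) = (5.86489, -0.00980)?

IJ95xu87

Shift to the Maidenhead origin (180°W, 90°S): lon 179.99020, lat 95.86489.
Field: 179.99020/20 → 8 → I, 95.86489/10 → 9 → J; chars IJ.
Square: 19.99020/2 → 9, 5.86489/1 → 5; chars 95.
Subsquare: 1.99020/0.0833333 → 23 → x, 0.86489/0.0416667 → 20 → u; chars xu.
Extended square: 0.07353/0.00833333 → 8, 0.03156/0.00416667 → 7; chars 87.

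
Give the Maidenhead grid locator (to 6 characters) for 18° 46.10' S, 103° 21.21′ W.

DH81hf

Offset from 180°W / 90°S: lon 76.6465°, lat 71.2317°.
Field (20°×10°, letters A–R): lon ⌊76.6465/20⌋ = 3 → D; lat ⌊71.2317/10⌋ = 7 → H.
Square (2°×1°, digits 0–9): lon ⌊16.6465/2⌋ = 8; lat ⌊1.2317/1⌋ = 1.
Subsquare (5′×2.5′, letters a–x): lon ⌊0.6465/0.0833333⌋ = 7 → h; lat ⌊0.2317/0.0416667⌋ = 5 → f.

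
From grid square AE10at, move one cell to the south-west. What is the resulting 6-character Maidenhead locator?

AE00xs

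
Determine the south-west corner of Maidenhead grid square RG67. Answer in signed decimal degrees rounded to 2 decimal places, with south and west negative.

Field R=17, G=6: +17·20° lon, +6·10° lat → SW at lon 160°, lat -30°.
Square 6, 7: +6·2° lon, +7·1° lat → SW at lon 172°, lat -23°.
latitude -23.00, longitude 172.00.

-23.00, 172.00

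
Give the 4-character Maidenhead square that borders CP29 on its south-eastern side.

CP38

Longitude square 2; +1 → 3.
Latitude square 9; −1 → 8.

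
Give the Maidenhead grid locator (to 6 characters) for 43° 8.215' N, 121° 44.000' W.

CN93dd

Add 180° to longitude and 90° to latitude: 58.2667, 133.1369.
Field (20°×10°, letters A–R): lon ⌊58.2667/20⌋ = 2 → C; lat ⌊133.1369/10⌋ = 13 → N.
Square (2°×1°, digits 0–9): lon ⌊18.2667/2⌋ = 9; lat ⌊3.1369/1⌋ = 3.
Subsquare (5′×2.5′, letters a–x): lon ⌊0.2667/0.0833333⌋ = 3 → d; lat ⌊0.1369/0.0416667⌋ = 3 → d.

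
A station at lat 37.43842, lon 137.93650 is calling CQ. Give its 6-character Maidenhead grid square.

Add 180° to longitude and 90° to latitude: 317.9365, 127.4384.
Field: lon ⌊317.9365/20⌋ = 15 → P; lat ⌊127.4384/10⌋ = 12 → M.
Square: lon ⌊17.9365/2⌋ = 8; lat ⌊7.4384/1⌋ = 7.
Subsquare: lon ⌊1.9365/0.0833333⌋ = 23 → x; lat ⌊0.4384/0.0416667⌋ = 10 → k.

PM87xk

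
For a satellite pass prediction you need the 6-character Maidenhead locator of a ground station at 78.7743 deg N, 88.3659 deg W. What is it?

EQ58ts

Offset from 180°W / 90°S: lon 91.6341°, lat 168.7743°.
Field: 91.6341/20 → 4 → E, 168.7743/10 → 16 → Q; chars EQ.
Square: 11.6341/2 → 5, 8.7743/1 → 8; chars 58.
Subsquare: 1.6341/0.0833333 → 19 → t, 0.7743/0.0416667 → 18 → s; chars ts.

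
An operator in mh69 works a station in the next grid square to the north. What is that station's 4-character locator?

MI60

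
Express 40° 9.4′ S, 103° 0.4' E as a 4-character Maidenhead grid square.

Offset from 180°W / 90°S: lon 283.01°, lat 49.84°.
Field: 283.01/20 → 14 → O, 49.84/10 → 4 → E; chars OE.
Square: 3.01/2 → 1, 9.84/1 → 9; chars 19.

OE19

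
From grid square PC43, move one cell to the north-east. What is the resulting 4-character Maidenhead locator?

Longitude square 4; +1 → 5.
Latitude square 3; +1 → 4.

PC54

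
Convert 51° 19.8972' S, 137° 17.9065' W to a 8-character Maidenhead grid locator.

Offset from 180°W / 90°S: lon 42.70156°, lat 38.66838°.
Field: lon ⌊42.70156/20⌋ = 2 → C; lat ⌊38.66838/10⌋ = 3 → D.
Square: lon ⌊2.70156/2⌋ = 1; lat ⌊8.66838/1⌋ = 8.
Subsquare: lon ⌊0.70156/0.0833333⌋ = 8 → i; lat ⌊0.66838/0.0416667⌋ = 16 → q.
Extended square: lon ⌊0.03489/0.00833333⌋ = 4; lat ⌊0.00171/0.00416667⌋ = 0.

CD18iq40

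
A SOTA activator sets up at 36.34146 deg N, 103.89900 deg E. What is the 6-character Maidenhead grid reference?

Shift to the Maidenhead origin (180°W, 90°S): lon 283.8990, lat 126.3415.
Field (20°×10°, letters A–R): 283.8990/20 → 14 → O, 126.3415/10 → 12 → M; chars OM.
Square (2°×1°, digits 0–9): 3.8990/2 → 1, 6.3415/1 → 6; chars 16.
Subsquare (5′×2.5′, letters a–x): 1.8990/0.0833333 → 22 → w, 0.3415/0.0416667 → 8 → i; chars wi.

OM16wi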